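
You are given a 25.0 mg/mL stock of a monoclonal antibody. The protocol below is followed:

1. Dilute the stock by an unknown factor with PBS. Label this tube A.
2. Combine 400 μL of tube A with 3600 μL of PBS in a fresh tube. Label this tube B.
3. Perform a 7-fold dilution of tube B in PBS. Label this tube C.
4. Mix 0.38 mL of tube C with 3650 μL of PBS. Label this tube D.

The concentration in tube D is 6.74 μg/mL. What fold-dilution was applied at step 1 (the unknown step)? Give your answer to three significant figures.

Step 1: unknown factor x
Step 2: 400 μL + 3600 μL = 4000 μL total → factor 4000/400 = 10
Step 3: 7-fold → factor 7
Step 4: 0.38 mL + 3650 μL = 4.03 mL total → factor 4.03/0.38 = 10.605
Product of known-step factors = 742.37
Overall factor = 25.0 mg/mL / (6.74 μg/mL) = 3709.2
x = 3709.2 / 742.37 = 5.00

5.00-fold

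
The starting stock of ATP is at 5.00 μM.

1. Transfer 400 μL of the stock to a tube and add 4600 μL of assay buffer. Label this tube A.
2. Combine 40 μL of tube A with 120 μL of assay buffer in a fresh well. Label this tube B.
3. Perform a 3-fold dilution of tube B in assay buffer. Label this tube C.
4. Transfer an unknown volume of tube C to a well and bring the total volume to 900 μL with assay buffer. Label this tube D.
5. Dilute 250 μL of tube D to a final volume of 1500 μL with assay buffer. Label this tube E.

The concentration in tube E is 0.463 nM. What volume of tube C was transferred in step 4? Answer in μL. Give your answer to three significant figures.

75.0 μL

Step 1: 400 μL + 4600 μL = 5000 μL total → factor 5000/400 = 12.5
Step 2: 40 μL + 120 μL = 160 μL total → factor 160/40 = 4
Step 3: 3-fold → factor 3
Step 4: v brought to 900 μL → factor = 900 μL/v
Step 5: 250 μL brought to 1500 μL → factor 1500/250 = 6
Product of known-step factors = 900
Overall factor = 5.00 μM / (0.463 nM) = 10799
Step-4 factor = 10799 / 900 = 11.999
v = 900 μL / 11.999 = 75.0 μL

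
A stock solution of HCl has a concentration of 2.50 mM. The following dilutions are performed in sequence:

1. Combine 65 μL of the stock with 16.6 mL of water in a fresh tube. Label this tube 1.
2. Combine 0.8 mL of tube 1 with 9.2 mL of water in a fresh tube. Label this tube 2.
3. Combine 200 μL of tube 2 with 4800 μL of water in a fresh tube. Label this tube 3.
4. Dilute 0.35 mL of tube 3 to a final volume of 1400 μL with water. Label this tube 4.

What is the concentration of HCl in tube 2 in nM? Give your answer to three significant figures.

Step 1: 65 μL + 16.6 mL = 16665 μL total → factor 16665/65 = 256.38
Step 2: 0.8 mL + 9.2 mL = 10 mL total → factor 10/0.8 = 12.5
Dilution factor through tube 2 = 256.38 × 12.5 = 3204.8
[tube 2] = 2.50 mM / 3204.8 = 0.0007801 mM = 780 nM

780 nM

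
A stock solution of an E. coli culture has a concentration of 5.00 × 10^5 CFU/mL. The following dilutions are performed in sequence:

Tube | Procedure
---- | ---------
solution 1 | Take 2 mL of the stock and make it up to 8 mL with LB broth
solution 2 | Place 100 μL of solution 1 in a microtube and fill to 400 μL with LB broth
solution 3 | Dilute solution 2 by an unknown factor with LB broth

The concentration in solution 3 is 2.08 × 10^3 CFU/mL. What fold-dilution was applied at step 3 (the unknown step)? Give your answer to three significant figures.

Step 1: 2 mL brought to 8 mL → factor 8/2 = 4
Step 2: 100 μL brought to 400 μL → factor 400/100 = 4
Step 3: unknown factor x
Product of known-step factors = 16
Overall factor = 5.00 × 10^5 CFU/mL / (2.08 × 10^3 CFU/mL) = 240.38
x = 240.38 / 16 = 15.0

15.0-fold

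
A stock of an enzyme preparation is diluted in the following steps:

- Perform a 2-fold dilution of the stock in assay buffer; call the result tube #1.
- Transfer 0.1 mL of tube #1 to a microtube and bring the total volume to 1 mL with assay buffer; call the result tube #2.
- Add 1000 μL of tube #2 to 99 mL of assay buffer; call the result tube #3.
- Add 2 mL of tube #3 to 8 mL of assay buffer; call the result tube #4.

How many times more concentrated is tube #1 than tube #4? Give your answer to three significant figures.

5.00 × 10^3

Step 1: 2-fold → factor 2
Step 2: 0.1 mL brought to 1 mL → factor 1/0.1 = 10
Step 3: 1000 μL + 99 mL = 1 × 10^5 μL total → factor 1 × 10^5/1000 = 100
Step 4: 2 mL + 8 mL = 10 mL total → factor 10/2 = 5
Dilution factor to tube #1 = 2; to tube #4 = 10000
[tube #1]/[tube #4] = (factor to tube #4)/(factor to tube #1) = 10000/2 = 5.00 × 10^3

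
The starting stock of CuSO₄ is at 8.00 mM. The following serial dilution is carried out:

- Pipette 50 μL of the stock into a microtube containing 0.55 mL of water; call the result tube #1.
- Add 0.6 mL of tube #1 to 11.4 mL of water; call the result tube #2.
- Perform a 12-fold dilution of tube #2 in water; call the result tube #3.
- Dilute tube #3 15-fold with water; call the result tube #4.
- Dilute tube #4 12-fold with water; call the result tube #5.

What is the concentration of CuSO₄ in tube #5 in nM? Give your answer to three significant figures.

Step 1: 50 μL + 0.55 mL = 600 μL total → factor 600/50 = 12
Step 2: 0.6 mL + 11.4 mL = 12 mL total → factor 12/0.6 = 20
Step 3: 12-fold → factor 12
Step 4: 15-fold → factor 15
Step 5: 12-fold → factor 12
Overall dilution factor = 12 × 20 × 12 × 15 × 12 = 5.184 × 10^5
Final = 8.00 mM / 5.184 × 10^5 = 1.543 × 10^-5 mM = 15.4 nM

15.4 nM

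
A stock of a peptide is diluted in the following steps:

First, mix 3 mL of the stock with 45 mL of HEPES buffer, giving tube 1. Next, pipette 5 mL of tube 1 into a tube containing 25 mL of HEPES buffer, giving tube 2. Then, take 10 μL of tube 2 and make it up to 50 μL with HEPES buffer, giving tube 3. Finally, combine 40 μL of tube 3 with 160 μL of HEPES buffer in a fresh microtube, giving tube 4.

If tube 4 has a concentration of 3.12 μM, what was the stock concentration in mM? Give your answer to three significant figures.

7.49 mM

Step 1: 3 mL + 45 mL = 48 mL total → factor 48/3 = 16
Step 2: 5 mL + 25 mL = 30 mL total → factor 30/5 = 6
Step 3: 10 μL brought to 50 μL → factor 50/10 = 5
Step 4: 40 μL + 160 μL = 200 μL total → factor 200/40 = 5
Overall dilution factor = 16 × 6 × 5 × 5 = 2400
Stock = 3.12 μM × 2400 = 7488 μM = 7.49 mM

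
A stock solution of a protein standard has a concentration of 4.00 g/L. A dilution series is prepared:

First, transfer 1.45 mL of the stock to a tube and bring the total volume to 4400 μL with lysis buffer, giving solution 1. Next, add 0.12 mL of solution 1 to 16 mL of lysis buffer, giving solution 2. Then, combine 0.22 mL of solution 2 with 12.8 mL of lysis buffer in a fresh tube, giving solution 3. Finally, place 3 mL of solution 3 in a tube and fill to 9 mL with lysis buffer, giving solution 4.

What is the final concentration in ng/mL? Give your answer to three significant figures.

55.3 ng/mL

Step 1: 1.45 mL brought to 4400 μL → factor 4.4/1.45 = 3.0345
Step 2: 0.12 mL + 16 mL = 16.12 mL total → factor 16.12/0.12 = 134.33
Step 3: 0.22 mL + 12.8 mL = 13.02 mL total → factor 13.02/0.22 = 59.182
Step 4: 3 mL brought to 9 mL → factor 9/3 = 3
Overall dilution factor = 3.0345 × 134.33 × 59.182 × 3 = 72373
Final = 4.00 g/L / 72373 = 5.527 × 10^-5 g/L = 55.3 ng/mL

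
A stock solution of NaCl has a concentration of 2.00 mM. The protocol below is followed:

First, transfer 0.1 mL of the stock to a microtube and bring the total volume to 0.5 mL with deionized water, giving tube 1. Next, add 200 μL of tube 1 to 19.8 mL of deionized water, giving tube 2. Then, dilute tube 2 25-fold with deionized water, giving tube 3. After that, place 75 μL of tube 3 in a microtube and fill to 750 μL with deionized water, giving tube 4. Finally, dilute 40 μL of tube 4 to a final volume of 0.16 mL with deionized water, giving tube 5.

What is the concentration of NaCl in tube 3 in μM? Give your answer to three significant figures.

0.160 μM

Step 1: 0.1 mL brought to 0.5 mL → factor 0.5/0.1 = 5
Step 2: 200 μL + 19.8 mL = 20000 μL total → factor 20000/200 = 100
Step 3: 25-fold → factor 25
Dilution factor through tube 3 = 5 × 100 × 25 = 12500
[tube 3] = 2.00 mM / 12500 = 0.0001600 mM = 0.160 μM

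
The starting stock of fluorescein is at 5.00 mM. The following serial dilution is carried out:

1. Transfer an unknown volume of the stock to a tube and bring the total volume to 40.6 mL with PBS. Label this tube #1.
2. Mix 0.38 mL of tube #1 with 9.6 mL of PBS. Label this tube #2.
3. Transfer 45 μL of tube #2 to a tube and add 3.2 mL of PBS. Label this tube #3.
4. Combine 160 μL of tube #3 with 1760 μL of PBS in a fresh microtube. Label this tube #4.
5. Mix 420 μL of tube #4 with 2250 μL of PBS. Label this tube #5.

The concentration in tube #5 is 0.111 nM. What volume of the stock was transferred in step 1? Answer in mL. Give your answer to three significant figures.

Step 1: v brought to 40.6 mL → factor = 40.6 mL/v
Step 2: 0.38 mL + 9.6 mL = 9.98 mL total → factor 9.98/0.38 = 26.263
Step 3: 45 μL + 3.2 mL = 3245 μL total → factor 3245/45 = 72.111
Step 4: 160 μL + 1760 μL = 1920 μL total → factor 1920/160 = 12
Step 5: 420 μL + 2250 μL = 2670 μL total → factor 2670/420 = 6.3571
Product of known-step factors = 1.4447 × 10^5
Overall factor = 5.00 mM / (0.111 nM) = 4.5045 × 10^7
Step-1 factor = 4.5045 × 10^7 / 1.4447 × 10^5 = 311.78
v = 40.6 mL / 311.78 = 0.130 mL

0.130 mL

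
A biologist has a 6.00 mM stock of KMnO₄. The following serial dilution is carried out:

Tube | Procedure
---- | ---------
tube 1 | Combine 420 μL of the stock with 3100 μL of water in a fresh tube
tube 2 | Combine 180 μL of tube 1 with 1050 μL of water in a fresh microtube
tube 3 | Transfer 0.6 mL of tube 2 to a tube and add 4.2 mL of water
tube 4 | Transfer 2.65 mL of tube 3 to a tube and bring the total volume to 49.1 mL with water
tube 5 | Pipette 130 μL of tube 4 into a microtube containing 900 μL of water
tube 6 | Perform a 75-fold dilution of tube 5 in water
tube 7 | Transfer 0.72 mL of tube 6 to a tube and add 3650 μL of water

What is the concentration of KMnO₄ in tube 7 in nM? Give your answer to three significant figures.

0.196 nM

Step 1: 420 μL + 3100 μL = 3520 μL total → factor 3520/420 = 8.381
Step 2: 180 μL + 1050 μL = 1230 μL total → factor 1230/180 = 6.8333
Step 3: 0.6 mL + 4.2 mL = 4.8 mL total → factor 4.8/0.6 = 8
Step 4: 2.65 mL brought to 49.1 mL → factor 49.1/2.65 = 18.528
Step 5: 130 μL + 900 μL = 1030 μL total → factor 1030/130 = 7.9231
Step 6: 75-fold → factor 75
Step 7: 0.72 mL + 3650 μL = 4.37 mL total → factor 4.37/0.72 = 6.0694
Overall dilution factor = 8.381 × 6.8333 × 8 × 18.528 × 7.9231 × 75 × 6.0694 = 3.0617 × 10^7
Final = 6.00 mM / 3.0617 × 10^7 = 1.960 × 10^-7 mM = 0.196 nM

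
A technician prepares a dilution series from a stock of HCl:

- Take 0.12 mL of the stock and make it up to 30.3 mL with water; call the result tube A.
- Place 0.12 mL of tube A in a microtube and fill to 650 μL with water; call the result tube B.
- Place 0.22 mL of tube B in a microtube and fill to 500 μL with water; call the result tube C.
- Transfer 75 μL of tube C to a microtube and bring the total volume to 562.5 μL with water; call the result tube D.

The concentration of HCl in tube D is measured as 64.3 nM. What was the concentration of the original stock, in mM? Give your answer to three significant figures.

1.50 mM

Step 1: 0.12 mL brought to 30.3 mL → factor 30.3/0.12 = 252.5
Step 2: 0.12 mL brought to 650 μL → factor 0.65/0.12 = 5.4167
Step 3: 0.22 mL brought to 500 μL → factor 0.5/0.22 = 2.2727
Step 4: 75 μL brought to 562.5 μL → factor 562.5/75 = 7.5
Overall dilution factor = 252.5 × 5.4167 × 2.2727 × 7.5 = 23313
Stock = 64.3 nM × 23313 = 1.499 × 10^6 nM = 1.50 mM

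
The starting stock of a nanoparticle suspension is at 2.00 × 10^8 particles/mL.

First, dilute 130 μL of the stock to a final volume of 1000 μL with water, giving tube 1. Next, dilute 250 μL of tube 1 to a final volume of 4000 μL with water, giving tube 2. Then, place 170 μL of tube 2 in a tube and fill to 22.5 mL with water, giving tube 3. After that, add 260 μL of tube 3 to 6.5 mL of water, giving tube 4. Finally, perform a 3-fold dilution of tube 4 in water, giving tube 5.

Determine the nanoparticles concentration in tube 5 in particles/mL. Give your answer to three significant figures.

Step 1: 130 μL brought to 1000 μL → factor 1000/130 = 7.6923
Step 2: 250 μL brought to 4000 μL → factor 4000/250 = 16
Step 3: 170 μL brought to 22.5 mL → factor 22500/170 = 132.35
Step 4: 260 μL + 6.5 mL = 6760 μL total → factor 6760/260 = 26
Step 5: 3-fold → factor 3
Overall dilution factor = 7.6923 × 16 × 132.35 × 26 × 3 = 1.2706 × 10^6
Final = 2.00 × 10^8 particles/mL / 1.2706 × 10^6 = 157 particles/mL

157 particles/mL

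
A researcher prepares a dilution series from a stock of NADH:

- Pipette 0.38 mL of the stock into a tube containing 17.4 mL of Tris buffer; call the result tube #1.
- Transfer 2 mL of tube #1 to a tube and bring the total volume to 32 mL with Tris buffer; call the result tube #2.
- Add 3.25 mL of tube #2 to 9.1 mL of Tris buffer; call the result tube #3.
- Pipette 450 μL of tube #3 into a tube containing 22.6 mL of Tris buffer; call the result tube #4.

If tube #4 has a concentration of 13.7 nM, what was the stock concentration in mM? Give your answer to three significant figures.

2.00 mM

Step 1: 0.38 mL + 17.4 mL = 17.78 mL total → factor 17.78/0.38 = 46.789
Step 2: 2 mL brought to 32 mL → factor 32/2 = 16
Step 3: 3.25 mL + 9.1 mL = 12.35 mL total → factor 12.35/3.25 = 3.8
Step 4: 450 μL + 22.6 mL = 23050 μL total → factor 23050/450 = 51.222
Overall dilution factor = 46.789 × 16 × 3.8 × 51.222 = 1.4572 × 10^5
Stock = 13.7 nM × 1.4572 × 10^5 = 1.996 × 10^6 nM = 2.00 mM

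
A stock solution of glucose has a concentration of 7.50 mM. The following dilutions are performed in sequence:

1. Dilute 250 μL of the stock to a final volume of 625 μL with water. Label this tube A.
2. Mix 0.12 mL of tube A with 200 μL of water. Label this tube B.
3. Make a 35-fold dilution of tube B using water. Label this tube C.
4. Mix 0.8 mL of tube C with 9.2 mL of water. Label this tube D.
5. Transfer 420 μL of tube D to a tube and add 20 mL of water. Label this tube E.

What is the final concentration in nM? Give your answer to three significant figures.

52.9 nM

Step 1: 250 μL brought to 625 μL → factor 625/250 = 2.5
Step 2: 0.12 mL + 200 μL = 0.32 mL total → factor 0.32/0.12 = 2.6667
Step 3: 35-fold → factor 35
Step 4: 0.8 mL + 9.2 mL = 10 mL total → factor 10/0.8 = 12.5
Step 5: 420 μL + 20 mL = 20420 μL total → factor 20420/420 = 48.619
Overall dilution factor = 2.5 × 2.6667 × 35 × 12.5 × 48.619 = 1.4181 × 10^5
Final = 7.50 mM / 1.4181 × 10^5 = 5.289 × 10^-5 mM = 52.9 nM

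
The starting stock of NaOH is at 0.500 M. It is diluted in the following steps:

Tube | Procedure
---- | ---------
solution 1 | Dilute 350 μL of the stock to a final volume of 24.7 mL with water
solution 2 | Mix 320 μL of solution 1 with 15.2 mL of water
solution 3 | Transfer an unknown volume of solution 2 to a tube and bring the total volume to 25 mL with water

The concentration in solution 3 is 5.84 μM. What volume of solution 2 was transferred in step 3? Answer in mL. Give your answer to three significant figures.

0.999 mL

Step 1: 350 μL brought to 24.7 mL → factor 24700/350 = 70.571
Step 2: 320 μL + 15.2 mL = 15520 μL total → factor 15520/320 = 48.5
Step 3: v brought to 25 mL → factor = 25 mL/v
Product of known-step factors = 3422.7
Overall factor = 0.500 M / (5.84 μM) = 85616
Step-3 factor = 85616 / 3422.7 = 25.014
v = 25 mL / 25.014 = 0.999 mL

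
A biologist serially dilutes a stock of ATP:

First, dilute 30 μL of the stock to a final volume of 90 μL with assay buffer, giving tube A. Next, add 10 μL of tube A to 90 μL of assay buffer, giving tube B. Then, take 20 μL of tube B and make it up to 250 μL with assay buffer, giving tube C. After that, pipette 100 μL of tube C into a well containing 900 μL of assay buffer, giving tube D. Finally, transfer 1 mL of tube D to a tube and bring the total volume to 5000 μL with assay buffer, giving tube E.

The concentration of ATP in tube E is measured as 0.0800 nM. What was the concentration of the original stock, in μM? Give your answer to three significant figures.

1.50 μM

Step 1: 30 μL brought to 90 μL → factor 90/30 = 3
Step 2: 10 μL + 90 μL = 100 μL total → factor 100/10 = 10
Step 3: 20 μL brought to 250 μL → factor 250/20 = 12.5
Step 4: 100 μL + 900 μL = 1000 μL total → factor 1000/100 = 10
Step 5: 1 mL brought to 5000 μL → factor 5/1 = 5
Overall dilution factor = 3 × 10 × 12.5 × 10 × 5 = 18750
Stock = 0.0800 nM × 18750 = 1500 nM = 1.50 μM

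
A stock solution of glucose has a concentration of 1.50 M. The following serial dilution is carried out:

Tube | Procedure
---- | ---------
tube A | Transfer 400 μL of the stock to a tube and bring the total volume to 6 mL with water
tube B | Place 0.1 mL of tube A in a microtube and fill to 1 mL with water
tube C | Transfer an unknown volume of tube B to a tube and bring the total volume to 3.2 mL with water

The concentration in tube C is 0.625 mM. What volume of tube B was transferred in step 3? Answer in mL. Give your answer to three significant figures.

Step 1: 400 μL brought to 6 mL → factor 6000/400 = 15
Step 2: 0.1 mL brought to 1 mL → factor 1/0.1 = 10
Step 3: v brought to 3.2 mL → factor = 3.2 mL/v
Product of known-step factors = 150
Overall factor = 1.50 M / (0.625 mM) = 2400
Step-3 factor = 2400 / 150 = 16
v = 3.2 mL / 16 = 0.200 mL

0.200 mL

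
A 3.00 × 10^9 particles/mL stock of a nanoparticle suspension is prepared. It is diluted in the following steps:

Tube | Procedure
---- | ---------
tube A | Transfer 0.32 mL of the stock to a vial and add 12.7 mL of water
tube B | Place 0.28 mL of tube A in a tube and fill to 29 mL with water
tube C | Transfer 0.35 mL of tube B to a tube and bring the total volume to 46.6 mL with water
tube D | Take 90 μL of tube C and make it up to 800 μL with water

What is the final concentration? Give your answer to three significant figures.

602 particles/mL

Step 1: 0.32 mL + 12.7 mL = 13.02 mL total → factor 13.02/0.32 = 40.688
Step 2: 0.28 mL brought to 29 mL → factor 29/0.28 = 103.57
Step 3: 0.35 mL brought to 46.6 mL → factor 46.6/0.35 = 133.14
Step 4: 90 μL brought to 800 μL → factor 800/90 = 8.8889
Overall dilution factor = 40.688 × 103.57 × 133.14 × 8.8889 = 4.9873 × 10^6
Final = 3.00 × 10^9 particles/mL / 4.9873 × 10^6 = 602 particles/mL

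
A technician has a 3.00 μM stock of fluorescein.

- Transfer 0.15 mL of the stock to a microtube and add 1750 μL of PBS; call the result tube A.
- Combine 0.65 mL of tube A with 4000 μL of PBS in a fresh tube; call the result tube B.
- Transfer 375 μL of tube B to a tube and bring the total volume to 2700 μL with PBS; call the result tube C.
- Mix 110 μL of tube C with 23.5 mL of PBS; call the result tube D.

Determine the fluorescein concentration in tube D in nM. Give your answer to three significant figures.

0.0214 nM

Step 1: 0.15 mL + 1750 μL = 1.9 mL total → factor 1.9/0.15 = 12.667
Step 2: 0.65 mL + 4000 μL = 4.65 mL total → factor 4.65/0.65 = 7.1538
Step 3: 375 μL brought to 2700 μL → factor 2700/375 = 7.2
Step 4: 110 μL + 23.5 mL = 23610 μL total → factor 23610/110 = 214.64
Overall dilution factor = 12.667 × 7.1538 × 7.2 × 214.64 = 1.4004 × 10^5
Final = 3.00 μM / 1.4004 × 10^5 = 2.142 × 10^-5 μM = 0.0214 nM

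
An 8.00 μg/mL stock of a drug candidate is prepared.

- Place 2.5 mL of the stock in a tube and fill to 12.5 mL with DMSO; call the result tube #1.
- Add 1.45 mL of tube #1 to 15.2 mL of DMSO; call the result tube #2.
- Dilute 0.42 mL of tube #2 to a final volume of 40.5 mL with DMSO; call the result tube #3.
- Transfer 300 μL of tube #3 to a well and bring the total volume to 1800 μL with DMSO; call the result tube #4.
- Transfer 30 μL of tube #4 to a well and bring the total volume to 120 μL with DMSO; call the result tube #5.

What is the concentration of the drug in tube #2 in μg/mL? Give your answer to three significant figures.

Step 1: 2.5 mL brought to 12.5 mL → factor 12.5/2.5 = 5
Step 2: 1.45 mL + 15.2 mL = 16.65 mL total → factor 16.65/1.45 = 11.483
Dilution factor through tube #2 = 5 × 11.483 = 57.414
[tube #2] = 8.00 μg/mL / 57.414 = 0.139 μg/mL

0.139 μg/mL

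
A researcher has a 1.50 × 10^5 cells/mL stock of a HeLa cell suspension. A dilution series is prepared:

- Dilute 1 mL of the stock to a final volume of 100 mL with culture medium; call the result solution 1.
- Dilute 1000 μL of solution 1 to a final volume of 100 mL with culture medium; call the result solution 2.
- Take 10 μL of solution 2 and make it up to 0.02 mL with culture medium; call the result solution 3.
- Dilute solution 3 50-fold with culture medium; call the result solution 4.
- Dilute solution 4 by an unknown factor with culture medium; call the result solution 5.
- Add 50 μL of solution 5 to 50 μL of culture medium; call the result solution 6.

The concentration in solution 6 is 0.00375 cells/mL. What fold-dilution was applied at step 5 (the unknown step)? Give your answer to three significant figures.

Step 1: 1 mL brought to 100 mL → factor 100/1 = 100
Step 2: 1000 μL brought to 100 mL → factor 1 × 10^5/1000 = 100
Step 3: 10 μL brought to 0.02 mL → factor 20/10 = 2
Step 4: 50-fold → factor 50
Step 5: unknown factor x
Step 6: 50 μL + 50 μL = 100 μL total → factor 100/50 = 2
Product of known-step factors = 2 × 10^6
Overall factor = 1.50 × 10^5 cells/mL / (0.00375 cells/mL) = 4 × 10^7
x = 4 × 10^7 / 2 × 10^6 = 20.0

20.0-fold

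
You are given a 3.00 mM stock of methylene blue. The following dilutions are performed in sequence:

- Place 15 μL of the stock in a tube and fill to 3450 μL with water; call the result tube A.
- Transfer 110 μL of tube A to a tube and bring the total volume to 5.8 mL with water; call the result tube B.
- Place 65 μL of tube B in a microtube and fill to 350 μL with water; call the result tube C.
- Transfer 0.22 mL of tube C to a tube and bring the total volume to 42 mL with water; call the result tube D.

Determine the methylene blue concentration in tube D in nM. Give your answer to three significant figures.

Step 1: 15 μL brought to 3450 μL → factor 3450/15 = 230
Step 2: 110 μL brought to 5.8 mL → factor 5800/110 = 52.727
Step 3: 65 μL brought to 350 μL → factor 350/65 = 5.3846
Step 4: 0.22 mL brought to 42 mL → factor 42/0.22 = 190.91
Overall dilution factor = 230 × 52.727 × 5.3846 × 190.91 = 1.2466 × 10^7
Final = 3.00 mM / 1.2466 × 10^7 = 2.406 × 10^-7 mM = 0.241 nM

0.241 nM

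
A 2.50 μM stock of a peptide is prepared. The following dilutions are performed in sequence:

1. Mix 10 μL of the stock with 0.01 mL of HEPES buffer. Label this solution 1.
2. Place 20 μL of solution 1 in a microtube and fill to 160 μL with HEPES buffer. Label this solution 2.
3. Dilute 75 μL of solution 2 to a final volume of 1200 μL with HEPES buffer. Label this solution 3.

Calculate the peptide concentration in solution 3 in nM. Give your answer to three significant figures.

9.77 nM

Step 1: 10 μL + 0.01 mL = 20 μL total → factor 20/10 = 2
Step 2: 20 μL brought to 160 μL → factor 160/20 = 8
Step 3: 75 μL brought to 1200 μL → factor 1200/75 = 16
Dilution factor through solution 3 = 2 × 8 × 16 = 256
[solution 3] = 2.50 μM / 256 = 0.009766 μM = 9.77 nM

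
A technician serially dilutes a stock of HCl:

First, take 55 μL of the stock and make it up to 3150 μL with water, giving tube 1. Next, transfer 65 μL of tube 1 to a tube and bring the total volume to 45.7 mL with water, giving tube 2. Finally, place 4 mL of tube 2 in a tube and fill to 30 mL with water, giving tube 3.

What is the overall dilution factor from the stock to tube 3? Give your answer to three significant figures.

3.02 × 10^5

Step 1: 55 μL brought to 3150 μL → factor 3150/55 = 57.273
Step 2: 65 μL brought to 45.7 mL → factor 45700/65 = 703.08
Step 3: 4 mL brought to 30 mL → factor 30/4 = 7.5
Overall dilution factor = 57.273 × 703.08 × 7.5 = 3.02 × 10^5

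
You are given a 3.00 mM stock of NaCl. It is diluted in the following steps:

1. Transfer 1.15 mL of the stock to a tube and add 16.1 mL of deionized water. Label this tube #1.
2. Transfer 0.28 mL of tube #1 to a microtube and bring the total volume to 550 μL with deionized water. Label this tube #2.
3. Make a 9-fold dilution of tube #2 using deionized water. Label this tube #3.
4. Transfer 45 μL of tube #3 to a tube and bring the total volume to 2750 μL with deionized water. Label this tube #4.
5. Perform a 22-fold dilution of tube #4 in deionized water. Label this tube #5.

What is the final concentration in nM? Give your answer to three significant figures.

8.41 nM

Step 1: 1.15 mL + 16.1 mL = 17.25 mL total → factor 17.25/1.15 = 15
Step 2: 0.28 mL brought to 550 μL → factor 0.55/0.28 = 1.9643
Step 3: 9-fold → factor 9
Step 4: 45 μL brought to 2750 μL → factor 2750/45 = 61.111
Step 5: 22-fold → factor 22
Overall dilution factor = 15 × 1.9643 × 9 × 61.111 × 22 = 3.5652 × 10^5
Final = 3.00 mM / 3.5652 × 10^5 = 8.415 × 10^-6 mM = 8.41 nM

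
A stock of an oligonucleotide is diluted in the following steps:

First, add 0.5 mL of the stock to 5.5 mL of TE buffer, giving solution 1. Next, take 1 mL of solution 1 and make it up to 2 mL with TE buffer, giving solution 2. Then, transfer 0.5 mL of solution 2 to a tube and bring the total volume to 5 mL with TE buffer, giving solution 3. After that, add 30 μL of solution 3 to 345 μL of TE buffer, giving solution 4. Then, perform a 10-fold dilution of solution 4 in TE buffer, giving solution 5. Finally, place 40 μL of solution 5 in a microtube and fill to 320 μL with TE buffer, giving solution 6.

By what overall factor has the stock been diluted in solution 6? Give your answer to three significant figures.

2.40 × 10^5

Step 1: 0.5 mL + 5.5 mL = 6 mL total → factor 6/0.5 = 12
Step 2: 1 mL brought to 2 mL → factor 2/1 = 2
Step 3: 0.5 mL brought to 5 mL → factor 5/0.5 = 10
Step 4: 30 μL + 345 μL = 375 μL total → factor 375/30 = 12.5
Step 5: 10-fold → factor 10
Step 6: 40 μL brought to 320 μL → factor 320/40 = 8
Overall dilution factor = 12 × 2 × 10 × 12.5 × 10 × 8 = 2.4 × 10^5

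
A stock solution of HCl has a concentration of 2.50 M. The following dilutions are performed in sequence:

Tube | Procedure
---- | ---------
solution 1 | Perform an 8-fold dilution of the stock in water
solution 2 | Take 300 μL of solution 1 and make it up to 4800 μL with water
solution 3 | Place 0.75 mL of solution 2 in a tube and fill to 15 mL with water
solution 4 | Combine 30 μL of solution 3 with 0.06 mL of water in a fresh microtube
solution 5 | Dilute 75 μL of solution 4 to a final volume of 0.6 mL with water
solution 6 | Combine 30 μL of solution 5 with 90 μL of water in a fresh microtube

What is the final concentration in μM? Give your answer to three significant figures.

10.2 μM

Step 1: 8-fold → factor 8
Step 2: 300 μL brought to 4800 μL → factor 4800/300 = 16
Step 3: 0.75 mL brought to 15 mL → factor 15/0.75 = 20
Step 4: 30 μL + 0.06 mL = 90 μL total → factor 90/30 = 3
Step 5: 75 μL brought to 0.6 mL → factor 600/75 = 8
Step 6: 30 μL + 90 μL = 120 μL total → factor 120/30 = 4
Overall dilution factor = 8 × 16 × 20 × 3 × 8 × 4 = 2.4576 × 10^5
Final = 2.50 M / 2.4576 × 10^5 = 1.017 × 10^-5 M = 10.2 μM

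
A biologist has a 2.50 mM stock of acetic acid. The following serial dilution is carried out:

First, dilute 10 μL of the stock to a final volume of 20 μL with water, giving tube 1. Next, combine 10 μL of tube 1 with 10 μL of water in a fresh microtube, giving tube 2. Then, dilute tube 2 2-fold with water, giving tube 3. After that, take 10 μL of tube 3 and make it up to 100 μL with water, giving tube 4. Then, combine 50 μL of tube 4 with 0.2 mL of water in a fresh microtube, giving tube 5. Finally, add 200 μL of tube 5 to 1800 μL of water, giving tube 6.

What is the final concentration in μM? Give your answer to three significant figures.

Step 1: 10 μL brought to 20 μL → factor 20/10 = 2
Step 2: 10 μL + 10 μL = 20 μL total → factor 20/10 = 2
Step 3: 2-fold → factor 2
Step 4: 10 μL brought to 100 μL → factor 100/10 = 10
Step 5: 50 μL + 0.2 mL = 250 μL total → factor 250/50 = 5
Step 6: 200 μL + 1800 μL = 2000 μL total → factor 2000/200 = 10
Overall dilution factor = 2 × 2 × 2 × 10 × 5 × 10 = 4000
Final = 2.50 mM / 4000 = 0.0006250 mM = 0.625 μM

0.625 μM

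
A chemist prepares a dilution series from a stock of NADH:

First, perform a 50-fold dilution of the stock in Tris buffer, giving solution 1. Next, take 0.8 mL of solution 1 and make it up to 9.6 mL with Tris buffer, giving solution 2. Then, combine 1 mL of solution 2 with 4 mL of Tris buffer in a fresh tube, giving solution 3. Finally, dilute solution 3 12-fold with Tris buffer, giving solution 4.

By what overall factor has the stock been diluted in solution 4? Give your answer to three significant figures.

Step 1: 50-fold → factor 50
Step 2: 0.8 mL brought to 9.6 mL → factor 9.6/0.8 = 12
Step 3: 1 mL + 4 mL = 5 mL total → factor 5/1 = 5
Step 4: 12-fold → factor 12
Overall dilution factor = 50 × 12 × 5 × 12 = 36000

3.60 × 10^4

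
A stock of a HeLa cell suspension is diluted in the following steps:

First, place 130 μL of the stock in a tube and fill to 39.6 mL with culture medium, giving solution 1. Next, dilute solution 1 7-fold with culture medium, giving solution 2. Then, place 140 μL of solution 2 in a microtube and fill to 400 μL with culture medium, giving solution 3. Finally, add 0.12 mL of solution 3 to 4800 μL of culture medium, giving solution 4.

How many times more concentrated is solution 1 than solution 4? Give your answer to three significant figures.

Step 1: 130 μL brought to 39.6 mL → factor 39600/130 = 304.62
Step 2: 7-fold → factor 7
Step 3: 140 μL brought to 400 μL → factor 400/140 = 2.8571
Step 4: 0.12 mL + 4800 μL = 4.92 mL total → factor 4.92/0.12 = 41
Dilution factor to solution 1 = 304.62; to solution 4 = 2.4978 × 10^5
[solution 1]/[solution 4] = (factor to solution 4)/(factor to solution 1) = 2.4978 × 10^5/304.62 = 820

820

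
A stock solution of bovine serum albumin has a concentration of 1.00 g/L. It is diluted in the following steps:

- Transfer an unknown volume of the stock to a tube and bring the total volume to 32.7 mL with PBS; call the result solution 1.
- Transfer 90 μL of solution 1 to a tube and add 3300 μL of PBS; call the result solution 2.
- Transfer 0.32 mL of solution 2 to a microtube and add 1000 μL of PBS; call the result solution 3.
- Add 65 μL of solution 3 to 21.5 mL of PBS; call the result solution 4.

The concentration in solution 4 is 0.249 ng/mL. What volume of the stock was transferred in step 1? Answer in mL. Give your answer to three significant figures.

Step 1: v brought to 32.7 mL → factor = 32.7 mL/v
Step 2: 90 μL + 3300 μL = 3390 μL total → factor 3390/90 = 37.667
Step 3: 0.32 mL + 1000 μL = 1.32 mL total → factor 1.32/0.32 = 4.125
Step 4: 65 μL + 21.5 mL = 21565 μL total → factor 21565/65 = 331.77
Product of known-step factors = 51549
Overall factor = 1.00 g/L / (0.249 ng/mL) = 4.0161 × 10^6
Step-1 factor = 4.0161 × 10^6 / 51549 = 77.908
v = 32.7 mL / 77.908 = 0.420 mL

0.420 mL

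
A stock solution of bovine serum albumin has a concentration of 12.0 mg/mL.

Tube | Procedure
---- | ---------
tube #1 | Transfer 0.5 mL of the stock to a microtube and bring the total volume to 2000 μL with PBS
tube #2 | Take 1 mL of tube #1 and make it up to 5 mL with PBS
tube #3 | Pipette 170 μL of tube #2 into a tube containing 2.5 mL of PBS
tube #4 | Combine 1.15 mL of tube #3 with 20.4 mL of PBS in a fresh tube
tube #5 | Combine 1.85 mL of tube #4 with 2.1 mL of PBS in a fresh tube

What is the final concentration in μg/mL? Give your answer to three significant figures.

Step 1: 0.5 mL brought to 2000 μL → factor 2/0.5 = 4
Step 2: 1 mL brought to 5 mL → factor 5/1 = 5
Step 3: 170 μL + 2.5 mL = 2670 μL total → factor 2670/170 = 15.706
Step 4: 1.15 mL + 20.4 mL = 21.55 mL total → factor 21.55/1.15 = 18.739
Step 5: 1.85 mL + 2.1 mL = 3.95 mL total → factor 3.95/1.85 = 2.1351
Overall dilution factor = 4 × 5 × 15.706 × 18.739 × 2.1351 = 12568
Final = 12.0 mg/mL / 12568 = 0.0009548 mg/mL = 0.955 μg/mL

0.955 μg/mL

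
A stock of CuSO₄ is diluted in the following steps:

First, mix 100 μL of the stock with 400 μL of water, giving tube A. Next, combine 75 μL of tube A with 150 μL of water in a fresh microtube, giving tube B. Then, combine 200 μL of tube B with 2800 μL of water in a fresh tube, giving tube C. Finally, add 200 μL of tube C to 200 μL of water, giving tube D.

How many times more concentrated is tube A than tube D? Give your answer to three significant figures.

Step 1: 100 μL + 400 μL = 500 μL total → factor 500/100 = 5
Step 2: 75 μL + 150 μL = 225 μL total → factor 225/75 = 3
Step 3: 200 μL + 2800 μL = 3000 μL total → factor 3000/200 = 15
Step 4: 200 μL + 200 μL = 400 μL total → factor 400/200 = 2
Dilution factor to tube A = 5; to tube D = 450
[tube A]/[tube D] = (factor to tube D)/(factor to tube A) = 450/5 = 90.0

90.0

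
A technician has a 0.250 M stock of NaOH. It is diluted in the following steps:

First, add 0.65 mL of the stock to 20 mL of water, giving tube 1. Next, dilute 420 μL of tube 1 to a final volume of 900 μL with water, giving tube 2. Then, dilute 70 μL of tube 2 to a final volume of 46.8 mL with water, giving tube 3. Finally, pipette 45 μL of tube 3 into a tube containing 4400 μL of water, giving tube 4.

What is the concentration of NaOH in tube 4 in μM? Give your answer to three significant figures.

Step 1: 0.65 mL + 20 mL = 20.65 mL total → factor 20.65/0.65 = 31.769
Step 2: 420 μL brought to 900 μL → factor 900/420 = 2.1429
Step 3: 70 μL brought to 46.8 mL → factor 46800/70 = 668.57
Step 4: 45 μL + 4400 μL = 4445 μL total → factor 4445/45 = 98.778
Overall dilution factor = 31.769 × 2.1429 × 668.57 × 98.778 = 4.4958 × 10^6
Final = 0.250 M / 4.4958 × 10^6 = 5.561 × 10^-8 M = 0.0556 μM

0.0556 μM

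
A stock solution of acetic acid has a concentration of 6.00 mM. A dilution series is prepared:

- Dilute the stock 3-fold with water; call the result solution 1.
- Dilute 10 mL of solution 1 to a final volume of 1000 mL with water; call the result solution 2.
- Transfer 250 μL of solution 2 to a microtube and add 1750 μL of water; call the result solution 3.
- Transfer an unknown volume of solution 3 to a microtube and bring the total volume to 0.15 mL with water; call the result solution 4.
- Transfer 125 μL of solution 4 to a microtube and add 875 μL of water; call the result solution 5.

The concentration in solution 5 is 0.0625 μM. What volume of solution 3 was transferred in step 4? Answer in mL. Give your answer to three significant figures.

Step 1: 3-fold → factor 3
Step 2: 10 mL brought to 1000 mL → factor 1000/10 = 100
Step 3: 250 μL + 1750 μL = 2000 μL total → factor 2000/250 = 8
Step 4: v brought to 0.15 mL → factor = 0.15 mL/v
Step 5: 125 μL + 875 μL = 1000 μL total → factor 1000/125 = 8
Product of known-step factors = 19200
Overall factor = 6.00 mM / (0.0625 μM) = 96000
Step-4 factor = 96000 / 19200 = 5
v = 0.15 mL / 5 = 0.0300 mL

0.0300 mL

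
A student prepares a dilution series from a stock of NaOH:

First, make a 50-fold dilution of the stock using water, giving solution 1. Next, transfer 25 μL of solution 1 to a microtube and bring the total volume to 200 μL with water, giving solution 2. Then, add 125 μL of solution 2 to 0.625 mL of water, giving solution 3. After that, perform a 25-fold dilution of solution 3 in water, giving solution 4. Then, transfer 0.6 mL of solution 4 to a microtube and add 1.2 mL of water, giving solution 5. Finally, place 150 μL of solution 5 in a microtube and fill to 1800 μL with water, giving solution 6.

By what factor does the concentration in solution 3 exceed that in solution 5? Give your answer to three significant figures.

75.0

Step 1: 50-fold → factor 50
Step 2: 25 μL brought to 200 μL → factor 200/25 = 8
Step 3: 125 μL + 0.625 mL = 750 μL total → factor 750/125 = 6
Step 4: 25-fold → factor 25
Step 5: 0.6 mL + 1.2 mL = 1.8 mL total → factor 1.8/0.6 = 3
Dilution factor to solution 3 = 2400; to solution 5 = 1.8 × 10^5
[solution 3]/[solution 5] = (factor to solution 5)/(factor to solution 3) = 1.8 × 10^5/2400 = 75.0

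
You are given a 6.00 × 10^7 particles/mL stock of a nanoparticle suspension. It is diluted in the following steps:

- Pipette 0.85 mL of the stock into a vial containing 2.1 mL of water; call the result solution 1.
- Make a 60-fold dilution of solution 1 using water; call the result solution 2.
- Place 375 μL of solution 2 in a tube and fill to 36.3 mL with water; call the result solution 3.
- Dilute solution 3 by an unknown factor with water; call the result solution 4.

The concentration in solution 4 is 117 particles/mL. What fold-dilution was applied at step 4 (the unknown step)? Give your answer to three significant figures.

25.4-fold

Step 1: 0.85 mL + 2.1 mL = 2.95 mL total → factor 2.95/0.85 = 3.4706
Step 2: 60-fold → factor 60
Step 3: 375 μL brought to 36.3 mL → factor 36300/375 = 96.8
Step 4: unknown factor x
Product of known-step factors = 20157
Overall factor = 6.00 × 10^7 particles/mL / (117 particles/mL) = 5.1282 × 10^5
x = 5.1282 × 10^5 / 20157 = 25.4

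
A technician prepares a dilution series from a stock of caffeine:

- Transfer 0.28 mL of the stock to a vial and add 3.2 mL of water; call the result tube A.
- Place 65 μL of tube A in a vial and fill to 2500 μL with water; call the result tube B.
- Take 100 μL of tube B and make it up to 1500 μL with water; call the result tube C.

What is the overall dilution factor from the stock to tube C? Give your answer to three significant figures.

Step 1: 0.28 mL + 3.2 mL = 3.48 mL total → factor 3.48/0.28 = 12.429
Step 2: 65 μL brought to 2500 μL → factor 2500/65 = 38.462
Step 3: 100 μL brought to 1500 μL → factor 1500/100 = 15
Overall dilution factor = 12.429 × 38.462 × 15 = 7170.3

7.17 × 10^3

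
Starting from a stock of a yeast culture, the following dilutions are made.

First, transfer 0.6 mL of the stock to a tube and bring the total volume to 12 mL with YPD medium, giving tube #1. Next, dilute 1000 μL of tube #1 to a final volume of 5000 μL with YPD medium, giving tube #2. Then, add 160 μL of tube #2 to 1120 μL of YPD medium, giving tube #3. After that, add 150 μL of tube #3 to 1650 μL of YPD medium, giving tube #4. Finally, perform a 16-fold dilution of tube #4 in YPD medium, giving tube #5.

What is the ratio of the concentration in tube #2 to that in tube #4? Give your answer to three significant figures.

Step 1: 0.6 mL brought to 12 mL → factor 12/0.6 = 20
Step 2: 1000 μL brought to 5000 μL → factor 5000/1000 = 5
Step 3: 160 μL + 1120 μL = 1280 μL total → factor 1280/160 = 8
Step 4: 150 μL + 1650 μL = 1800 μL total → factor 1800/150 = 12
Dilution factor to tube #2 = 100; to tube #4 = 9600
[tube #2]/[tube #4] = (factor to tube #4)/(factor to tube #2) = 9600/100 = 96.0

96.0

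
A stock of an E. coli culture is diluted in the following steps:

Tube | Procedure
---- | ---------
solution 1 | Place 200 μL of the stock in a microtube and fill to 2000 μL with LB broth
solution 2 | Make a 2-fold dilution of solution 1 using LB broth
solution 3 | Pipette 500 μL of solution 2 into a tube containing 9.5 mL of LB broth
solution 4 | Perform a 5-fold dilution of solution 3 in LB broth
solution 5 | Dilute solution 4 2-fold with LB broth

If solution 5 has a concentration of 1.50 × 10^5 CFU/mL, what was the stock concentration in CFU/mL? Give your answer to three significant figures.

6.00 × 10^8 CFU/mL

Step 1: 200 μL brought to 2000 μL → factor 2000/200 = 10
Step 2: 2-fold → factor 2
Step 3: 500 μL + 9.5 mL = 10000 μL total → factor 10000/500 = 20
Step 4: 5-fold → factor 5
Step 5: 2-fold → factor 2
Overall dilution factor = 10 × 2 × 20 × 5 × 2 = 4000
Stock = 1.50 × 10^5 CFU/mL × 4000 = 6.00 × 10^8 CFU/mL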